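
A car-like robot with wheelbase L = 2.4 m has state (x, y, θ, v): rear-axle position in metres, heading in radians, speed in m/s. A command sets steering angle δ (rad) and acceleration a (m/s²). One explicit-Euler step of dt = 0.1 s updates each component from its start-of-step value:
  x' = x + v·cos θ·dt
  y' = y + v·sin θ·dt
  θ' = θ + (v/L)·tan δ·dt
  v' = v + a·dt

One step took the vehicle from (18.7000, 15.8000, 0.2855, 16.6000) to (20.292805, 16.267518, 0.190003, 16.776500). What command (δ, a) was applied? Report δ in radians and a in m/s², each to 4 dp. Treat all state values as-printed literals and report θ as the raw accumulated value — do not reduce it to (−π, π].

δ = -0.1372, a = 1.7650

a = (v'−v)/dt = (0.176500)/0.1 = 1.7650
Δθ = θ'−θ = -0.095497;  (v·dt/L) = 16.6000·0.1/2.4 = 0.691667
tan δ = Δθ·L/(v·dt) = -0.138068  →  δ = -0.1372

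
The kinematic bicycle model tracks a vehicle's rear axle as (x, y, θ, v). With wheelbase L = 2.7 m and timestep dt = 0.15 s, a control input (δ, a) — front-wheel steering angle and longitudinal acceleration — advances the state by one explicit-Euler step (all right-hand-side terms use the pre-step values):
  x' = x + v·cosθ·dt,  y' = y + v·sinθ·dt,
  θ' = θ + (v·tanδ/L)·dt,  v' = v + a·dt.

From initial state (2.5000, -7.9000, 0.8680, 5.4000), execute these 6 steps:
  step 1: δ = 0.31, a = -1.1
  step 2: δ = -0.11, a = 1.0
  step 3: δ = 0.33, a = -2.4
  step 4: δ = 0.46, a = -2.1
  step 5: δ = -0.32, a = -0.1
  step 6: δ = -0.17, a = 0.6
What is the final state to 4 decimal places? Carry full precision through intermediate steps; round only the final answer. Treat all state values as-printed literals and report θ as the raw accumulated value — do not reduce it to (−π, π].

after step 1 (δ=0.31, a=-1.1): (3.023547, -7.281939, 0.964098, 5.235000)
after step 2 (δ=-0.11, a=1.0): (3.471263, -6.636829, 0.931977, 5.385000)
after step 3 (δ=0.33, a=-2.4): (3.952883, -5.988367, 1.034449, 5.025000)
after step 4 (δ=0.46, a=-2.1): (4.338049, -5.340458, 1.172762, 4.710000)
after step 5 (δ=-0.32, a=-0.1): (4.611893, -4.689189, 1.086048, 4.695000)
after step 6 (δ=-0.17, a=0.6): (4.940063, -4.066074, 1.041274, 4.785000)

(4.9401, -4.0661, 1.0413, 4.7850)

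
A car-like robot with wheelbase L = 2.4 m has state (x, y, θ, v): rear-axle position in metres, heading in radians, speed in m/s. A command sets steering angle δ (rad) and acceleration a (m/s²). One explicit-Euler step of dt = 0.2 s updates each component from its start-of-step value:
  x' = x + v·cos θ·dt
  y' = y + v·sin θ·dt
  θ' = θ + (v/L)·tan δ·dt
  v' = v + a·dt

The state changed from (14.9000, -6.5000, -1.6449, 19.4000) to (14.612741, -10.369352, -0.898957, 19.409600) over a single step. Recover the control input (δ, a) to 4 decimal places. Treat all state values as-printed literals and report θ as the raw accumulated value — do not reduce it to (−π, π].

δ = 0.4323, a = 0.0480

a = (v'−v)/dt = (0.009600)/0.2 = 0.0480
Δθ = θ'−θ = 0.745943;  (v·dt/L) = 19.4000·0.2/2.4 = 1.616667
tan δ = Δθ·L/(v·dt) = 0.461408  →  δ = 0.4323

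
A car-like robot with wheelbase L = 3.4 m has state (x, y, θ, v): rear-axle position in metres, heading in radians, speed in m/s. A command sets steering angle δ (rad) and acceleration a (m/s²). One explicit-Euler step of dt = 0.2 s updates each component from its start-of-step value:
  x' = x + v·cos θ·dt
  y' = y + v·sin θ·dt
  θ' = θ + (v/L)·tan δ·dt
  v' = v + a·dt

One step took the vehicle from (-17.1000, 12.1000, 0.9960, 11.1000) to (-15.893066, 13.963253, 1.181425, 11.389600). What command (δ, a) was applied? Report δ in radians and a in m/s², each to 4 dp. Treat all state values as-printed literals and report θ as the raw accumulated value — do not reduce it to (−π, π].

a = (v'−v)/dt = (0.289600)/0.2 = 1.4480
Δθ = θ'−θ = 0.185425;  (v·dt/L) = 11.1000·0.2/3.4 = 0.652941
tan δ = Δθ·L/(v·dt) = 0.283984  →  δ = 0.2767

δ = 0.2767, a = 1.4480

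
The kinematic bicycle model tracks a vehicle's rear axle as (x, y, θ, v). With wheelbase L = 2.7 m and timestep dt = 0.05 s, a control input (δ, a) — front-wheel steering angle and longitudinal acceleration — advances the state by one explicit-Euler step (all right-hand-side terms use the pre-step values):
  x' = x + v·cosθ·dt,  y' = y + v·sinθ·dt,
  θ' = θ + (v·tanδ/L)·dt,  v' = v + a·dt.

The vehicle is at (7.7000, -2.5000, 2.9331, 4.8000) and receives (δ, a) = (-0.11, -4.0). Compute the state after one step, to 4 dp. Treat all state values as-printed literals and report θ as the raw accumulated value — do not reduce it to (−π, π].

(7.4652, -2.4503, 2.9233, 4.6000)

x' = 7.7000 + 4.8000·cos(2.9331)·0.05 = 7.4652
y' = -2.5000 + 4.8000·sin(2.9331)·0.05 = -2.4503
θ' = 2.9331 + (4.8000/2.7)·tan(-0.11)·0.05 = 2.9233
v' = 4.8000 − 4.0000·0.05 = 4.6000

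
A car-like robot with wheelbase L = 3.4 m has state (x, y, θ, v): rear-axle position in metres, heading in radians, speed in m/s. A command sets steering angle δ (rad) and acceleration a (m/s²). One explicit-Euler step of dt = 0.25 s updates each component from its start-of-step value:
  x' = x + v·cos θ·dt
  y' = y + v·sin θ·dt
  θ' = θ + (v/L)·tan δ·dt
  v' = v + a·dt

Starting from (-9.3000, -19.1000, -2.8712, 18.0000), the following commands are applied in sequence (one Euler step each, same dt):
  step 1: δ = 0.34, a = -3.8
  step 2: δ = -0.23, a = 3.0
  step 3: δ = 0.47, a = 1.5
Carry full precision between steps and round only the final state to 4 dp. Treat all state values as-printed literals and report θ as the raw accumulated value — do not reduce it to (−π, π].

after step 1 (δ=0.34, a=-3.8): (-13.636497, -20.301994, -2.403019, 17.050000)
after step 2 (δ=-0.23, a=3.0): (-16.788316, -23.171654, -2.696559, 17.800000)
after step 3 (δ=0.47, a=1.5): (-20.804868, -25.087328, -2.031721, 18.175000)

(-20.8049, -25.0873, -2.0317, 18.1750)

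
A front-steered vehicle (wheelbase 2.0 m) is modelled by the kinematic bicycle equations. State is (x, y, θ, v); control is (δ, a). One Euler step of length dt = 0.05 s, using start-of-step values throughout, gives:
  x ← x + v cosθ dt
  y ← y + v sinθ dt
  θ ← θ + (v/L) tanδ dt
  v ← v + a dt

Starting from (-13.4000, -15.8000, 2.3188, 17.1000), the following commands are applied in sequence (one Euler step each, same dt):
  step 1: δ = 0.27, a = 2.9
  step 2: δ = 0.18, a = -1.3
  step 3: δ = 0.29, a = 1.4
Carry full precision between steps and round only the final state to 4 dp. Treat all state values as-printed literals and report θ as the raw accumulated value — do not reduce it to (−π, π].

after step 1 (δ=0.27, a=2.9): (-13.981551, -15.173244, 2.437114, 17.245000)
after step 2 (δ=0.18, a=-1.3): (-14.638542, -14.614819, 2.515566, 17.180000)
after step 3 (δ=0.29, a=1.4): (-15.334643, -14.111505, 2.643734, 17.250000)

(-15.3346, -14.1115, 2.6437, 17.2500)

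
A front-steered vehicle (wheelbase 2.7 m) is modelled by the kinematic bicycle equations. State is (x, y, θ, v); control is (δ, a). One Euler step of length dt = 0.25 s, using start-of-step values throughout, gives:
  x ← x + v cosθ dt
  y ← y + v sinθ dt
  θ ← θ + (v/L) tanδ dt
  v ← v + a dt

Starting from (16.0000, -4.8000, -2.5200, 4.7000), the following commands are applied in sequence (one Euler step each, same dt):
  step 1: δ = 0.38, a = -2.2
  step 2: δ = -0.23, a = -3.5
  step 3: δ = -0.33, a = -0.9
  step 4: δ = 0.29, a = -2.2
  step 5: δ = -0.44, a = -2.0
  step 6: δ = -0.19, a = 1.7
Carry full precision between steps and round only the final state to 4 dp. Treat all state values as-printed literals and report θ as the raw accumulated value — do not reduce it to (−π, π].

after step 1 (δ=0.38, a=-2.2): (15.044781, -5.484239, -2.346182, 4.150000)
after step 2 (δ=-0.23, a=-3.5): (14.318540, -6.225171, -2.436153, 3.275000)
after step 3 (δ=-0.33, a=-0.9): (13.695204, -6.756022, -2.540021, 3.050000)
after step 4 (δ=0.29, a=-2.2): (13.066563, -7.187551, -2.455747, 2.500000)
after step 5 (δ=-0.44, a=-2.0): (12.582886, -7.583381, -2.564724, 2.000000)
after step 6 (δ=-0.19, a=1.7): (12.163799, -7.856082, -2.600339, 2.425000)

(12.1638, -7.8561, -2.6003, 2.4250)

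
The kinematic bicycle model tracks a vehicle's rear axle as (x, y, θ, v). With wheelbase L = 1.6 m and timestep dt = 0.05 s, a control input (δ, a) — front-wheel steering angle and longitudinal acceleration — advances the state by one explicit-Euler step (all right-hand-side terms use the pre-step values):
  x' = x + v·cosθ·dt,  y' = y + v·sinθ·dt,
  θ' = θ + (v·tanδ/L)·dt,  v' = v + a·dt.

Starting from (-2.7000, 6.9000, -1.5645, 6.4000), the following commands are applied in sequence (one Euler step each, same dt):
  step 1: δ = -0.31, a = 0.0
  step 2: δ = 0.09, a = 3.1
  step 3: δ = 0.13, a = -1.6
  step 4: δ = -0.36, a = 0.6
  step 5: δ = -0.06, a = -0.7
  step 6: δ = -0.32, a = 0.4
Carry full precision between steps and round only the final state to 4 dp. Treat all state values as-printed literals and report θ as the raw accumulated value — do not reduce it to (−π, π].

(-2.7953, 4.9635, -1.7391, 6.4900)

after step 1 (δ=-0.31, a=0.0): (-2.697985, 6.580006, -1.628566, 6.400000)
after step 2 (δ=0.09, a=3.1): (-2.716461, 6.260540, -1.610517, 6.555000)
after step 3 (δ=0.13, a=-1.6): (-2.729476, 5.933049, -1.583736, 6.475000)
after step 4 (δ=-0.36, a=0.6): (-2.733665, 5.609326, -1.659899, 6.505000)
after step 5 (δ=-0.06, a=-0.7): (-2.762607, 5.285366, -1.672110, 6.470000)
after step 6 (δ=-0.32, a=0.4): (-2.795326, 4.963525, -1.739113, 6.490000)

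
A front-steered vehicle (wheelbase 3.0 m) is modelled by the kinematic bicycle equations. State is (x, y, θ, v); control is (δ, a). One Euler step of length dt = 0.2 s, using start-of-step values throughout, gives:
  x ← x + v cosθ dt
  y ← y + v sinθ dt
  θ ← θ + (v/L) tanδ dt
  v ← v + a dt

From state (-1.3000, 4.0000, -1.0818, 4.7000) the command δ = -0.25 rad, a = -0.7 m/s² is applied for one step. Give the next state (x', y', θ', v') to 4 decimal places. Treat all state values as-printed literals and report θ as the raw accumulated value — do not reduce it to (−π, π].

(-0.8584, 3.1702, -1.1618, 4.5600)

x' = -1.3000 + 4.7000·cos(-1.0818)·0.2 = -0.8584
y' = 4.0000 + 4.7000·sin(-1.0818)·0.2 = 3.1702
θ' = -1.0818 + (4.7000/3.0)·tan(-0.25)·0.2 = -1.1618
v' = 4.7000 − 0.7000·0.2 = 4.5600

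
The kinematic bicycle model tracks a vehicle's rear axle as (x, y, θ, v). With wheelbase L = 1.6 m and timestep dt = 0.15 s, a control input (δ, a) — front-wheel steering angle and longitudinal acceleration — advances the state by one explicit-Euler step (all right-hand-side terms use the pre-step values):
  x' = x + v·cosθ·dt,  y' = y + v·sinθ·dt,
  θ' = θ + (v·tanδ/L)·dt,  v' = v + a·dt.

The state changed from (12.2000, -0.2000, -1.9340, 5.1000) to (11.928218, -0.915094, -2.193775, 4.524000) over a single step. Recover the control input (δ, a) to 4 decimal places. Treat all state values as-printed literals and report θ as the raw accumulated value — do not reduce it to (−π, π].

a = (v'−v)/dt = (-0.576000)/0.15 = -3.8400
Δθ = θ'−θ = -0.259775;  (v·dt/L) = 5.1000·0.15/1.6 = 0.478125
tan δ = Δθ·L/(v·dt) = -0.543320  →  δ = -0.4977

δ = -0.4977, a = -3.8400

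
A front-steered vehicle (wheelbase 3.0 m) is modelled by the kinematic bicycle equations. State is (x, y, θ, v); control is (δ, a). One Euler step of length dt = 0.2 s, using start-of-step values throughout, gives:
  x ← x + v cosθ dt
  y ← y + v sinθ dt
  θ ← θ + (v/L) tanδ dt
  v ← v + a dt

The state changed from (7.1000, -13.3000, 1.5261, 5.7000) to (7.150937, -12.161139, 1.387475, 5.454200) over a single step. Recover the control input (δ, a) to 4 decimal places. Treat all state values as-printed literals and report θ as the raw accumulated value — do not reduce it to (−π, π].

δ = -0.3498, a = -1.2290

a = (v'−v)/dt = (-0.245800)/0.2 = -1.2290
Δθ = θ'−θ = -0.138625;  (v·dt/L) = 5.7000·0.2/3.0 = 0.380000
tan δ = Δθ·L/(v·dt) = -0.364803  →  δ = -0.3498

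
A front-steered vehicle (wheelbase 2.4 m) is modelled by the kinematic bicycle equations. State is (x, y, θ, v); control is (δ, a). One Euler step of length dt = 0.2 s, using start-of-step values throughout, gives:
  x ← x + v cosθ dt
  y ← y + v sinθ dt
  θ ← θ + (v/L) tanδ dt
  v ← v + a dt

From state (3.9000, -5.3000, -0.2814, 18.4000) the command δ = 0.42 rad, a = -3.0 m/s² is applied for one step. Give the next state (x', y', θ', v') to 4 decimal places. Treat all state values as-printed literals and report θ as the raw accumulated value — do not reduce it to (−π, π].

x' = 3.9000 + 18.4000·cos(-0.2814)·0.2 = 7.4353
y' = -5.3000 + 18.4000·sin(-0.2814)·0.2 = -6.3219
θ' = -0.2814 + (18.4000/2.4)·tan(0.42)·0.2 = 0.4033
v' = 18.4000 − 3.0000·0.2 = 17.8000

(7.4353, -6.3219, 0.4033, 17.8000)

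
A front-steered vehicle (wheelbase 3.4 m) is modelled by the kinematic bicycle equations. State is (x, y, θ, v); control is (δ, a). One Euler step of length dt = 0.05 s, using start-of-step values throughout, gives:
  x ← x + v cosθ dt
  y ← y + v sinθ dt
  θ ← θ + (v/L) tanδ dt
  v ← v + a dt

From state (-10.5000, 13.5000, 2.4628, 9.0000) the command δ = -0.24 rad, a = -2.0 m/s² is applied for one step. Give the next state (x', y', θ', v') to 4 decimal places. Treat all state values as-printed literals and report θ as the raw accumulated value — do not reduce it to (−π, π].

x' = -10.5000 + 9.0000·cos(2.4628)·0.05 = -10.8502
y' = 13.5000 + 9.0000·sin(2.4628)·0.05 = 13.7825
θ' = 2.4628 + (9.0000/3.4)·tan(-0.24)·0.05 = 2.4304
v' = 9.0000 − 2.0000·0.05 = 8.9000

(-10.8502, 13.7825, 2.4304, 8.9000)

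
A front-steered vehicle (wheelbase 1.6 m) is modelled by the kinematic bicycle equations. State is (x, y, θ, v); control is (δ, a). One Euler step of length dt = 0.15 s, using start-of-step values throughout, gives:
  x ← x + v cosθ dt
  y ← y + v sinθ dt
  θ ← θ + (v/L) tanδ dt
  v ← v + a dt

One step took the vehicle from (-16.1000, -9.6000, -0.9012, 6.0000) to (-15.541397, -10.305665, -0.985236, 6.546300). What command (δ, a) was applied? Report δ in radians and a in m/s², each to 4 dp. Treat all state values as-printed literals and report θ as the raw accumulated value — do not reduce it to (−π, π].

a = (v'−v)/dt = (0.546300)/0.15 = 3.6420
Δθ = θ'−θ = -0.084036;  (v·dt/L) = 6.0000·0.15/1.6 = 0.562500
tan δ = Δθ·L/(v·dt) = -0.149397  →  δ = -0.1483

δ = -0.1483, a = 3.6420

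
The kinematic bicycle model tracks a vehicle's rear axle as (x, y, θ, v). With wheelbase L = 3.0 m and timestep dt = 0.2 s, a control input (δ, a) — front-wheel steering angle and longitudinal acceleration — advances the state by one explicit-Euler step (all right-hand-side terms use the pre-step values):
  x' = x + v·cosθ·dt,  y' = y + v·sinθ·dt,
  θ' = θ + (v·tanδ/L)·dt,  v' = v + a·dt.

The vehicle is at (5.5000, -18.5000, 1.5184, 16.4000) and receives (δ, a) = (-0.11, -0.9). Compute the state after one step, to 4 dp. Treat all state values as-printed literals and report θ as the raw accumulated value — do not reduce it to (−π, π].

x' = 5.5000 + 16.4000·cos(1.5184)·0.2 = 5.6718
y' = -18.5000 + 16.4000·sin(1.5184)·0.2 = -15.2245
θ' = 1.5184 + (16.4000/3.0)·tan(-0.11)·0.2 = 1.3976
v' = 16.4000 − 0.9000·0.2 = 16.2200

(5.6718, -15.2245, 1.3976, 16.2200)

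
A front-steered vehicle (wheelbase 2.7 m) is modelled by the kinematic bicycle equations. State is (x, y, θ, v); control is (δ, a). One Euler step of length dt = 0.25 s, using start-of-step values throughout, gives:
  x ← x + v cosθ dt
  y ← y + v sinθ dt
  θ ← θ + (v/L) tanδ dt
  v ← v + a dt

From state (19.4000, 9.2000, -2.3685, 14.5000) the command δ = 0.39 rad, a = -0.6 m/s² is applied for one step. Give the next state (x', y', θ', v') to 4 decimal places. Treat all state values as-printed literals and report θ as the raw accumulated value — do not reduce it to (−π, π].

(16.8054, 6.6685, -1.8166, 14.3500)

x' = 19.4000 + 14.5000·cos(-2.3685)·0.25 = 16.8054
y' = 9.2000 + 14.5000·sin(-2.3685)·0.25 = 6.6685
θ' = -2.3685 + (14.5000/2.7)·tan(0.39)·0.25 = -1.8166
v' = 14.5000 − 0.6000·0.25 = 14.3500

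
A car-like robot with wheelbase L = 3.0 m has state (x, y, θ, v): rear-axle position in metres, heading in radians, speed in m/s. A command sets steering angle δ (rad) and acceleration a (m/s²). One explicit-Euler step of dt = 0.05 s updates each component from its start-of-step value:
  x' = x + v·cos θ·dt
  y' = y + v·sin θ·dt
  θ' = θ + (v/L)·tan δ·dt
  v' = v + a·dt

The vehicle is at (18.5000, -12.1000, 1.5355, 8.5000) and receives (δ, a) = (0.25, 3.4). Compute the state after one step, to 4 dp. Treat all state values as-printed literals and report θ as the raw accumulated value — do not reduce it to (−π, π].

(18.5150, -11.6753, 1.5717, 8.6700)

x' = 18.5000 + 8.5000·cos(1.5355)·0.05 = 18.5150
y' = -12.1000 + 8.5000·sin(1.5355)·0.05 = -11.6753
θ' = 1.5355 + (8.5000/3.0)·tan(0.25)·0.05 = 1.5717
v' = 8.5000 + 3.4000·0.05 = 8.6700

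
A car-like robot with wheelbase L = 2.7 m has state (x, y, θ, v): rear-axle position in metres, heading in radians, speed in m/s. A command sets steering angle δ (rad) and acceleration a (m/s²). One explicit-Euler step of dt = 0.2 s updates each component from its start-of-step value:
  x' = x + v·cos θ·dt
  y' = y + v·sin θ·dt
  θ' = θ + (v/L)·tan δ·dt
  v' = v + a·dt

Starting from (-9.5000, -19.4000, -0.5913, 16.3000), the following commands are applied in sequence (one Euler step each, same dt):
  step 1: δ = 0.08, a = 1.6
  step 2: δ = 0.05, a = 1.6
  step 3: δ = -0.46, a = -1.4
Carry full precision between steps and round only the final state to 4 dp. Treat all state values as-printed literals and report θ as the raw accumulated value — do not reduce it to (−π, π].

(-0.7922, -24.2161, -1.0546, 16.6600)

after step 1 (δ=0.08, a=1.6): (-6.793494, -21.217257, -0.494501, 16.620000)
after step 2 (δ=0.05, a=1.6): (-3.867690, -22.794802, -0.432894, 16.940000)
after step 3 (δ=-0.46, a=-1.4): (-0.792214, -24.216066, -1.054590, 16.660000)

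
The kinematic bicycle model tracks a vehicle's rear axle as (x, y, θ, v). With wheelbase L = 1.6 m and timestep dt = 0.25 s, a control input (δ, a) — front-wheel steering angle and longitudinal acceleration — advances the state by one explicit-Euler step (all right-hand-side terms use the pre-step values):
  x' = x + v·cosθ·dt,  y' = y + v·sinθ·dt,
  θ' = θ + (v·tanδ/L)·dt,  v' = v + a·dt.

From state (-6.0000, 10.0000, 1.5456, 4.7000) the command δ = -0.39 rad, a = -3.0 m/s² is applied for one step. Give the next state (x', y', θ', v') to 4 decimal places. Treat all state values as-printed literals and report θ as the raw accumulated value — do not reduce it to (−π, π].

(-5.9704, 11.1746, 1.2437, 3.9500)

x' = -6.0000 + 4.7000·cos(1.5456)·0.25 = -5.9704
y' = 10.0000 + 4.7000·sin(1.5456)·0.25 = 11.1746
θ' = 1.5456 + (4.7000/1.6)·tan(-0.39)·0.25 = 1.2437
v' = 4.7000 − 3.0000·0.25 = 3.9500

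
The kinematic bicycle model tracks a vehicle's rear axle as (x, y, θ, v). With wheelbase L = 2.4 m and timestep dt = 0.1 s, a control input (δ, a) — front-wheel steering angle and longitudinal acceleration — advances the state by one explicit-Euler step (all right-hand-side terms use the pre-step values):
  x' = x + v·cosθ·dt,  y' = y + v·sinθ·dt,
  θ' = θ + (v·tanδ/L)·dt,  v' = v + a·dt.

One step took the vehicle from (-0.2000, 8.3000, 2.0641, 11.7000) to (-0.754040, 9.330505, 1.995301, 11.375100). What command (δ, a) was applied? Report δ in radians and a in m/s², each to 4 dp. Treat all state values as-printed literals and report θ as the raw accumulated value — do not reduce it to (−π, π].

a = (v'−v)/dt = (-0.324900)/0.1 = -3.2490
Δθ = θ'−θ = -0.068799;  (v·dt/L) = 11.7000·0.1/2.4 = 0.487500
tan δ = Δθ·L/(v·dt) = -0.141126  →  δ = -0.1402

δ = -0.1402, a = -3.2490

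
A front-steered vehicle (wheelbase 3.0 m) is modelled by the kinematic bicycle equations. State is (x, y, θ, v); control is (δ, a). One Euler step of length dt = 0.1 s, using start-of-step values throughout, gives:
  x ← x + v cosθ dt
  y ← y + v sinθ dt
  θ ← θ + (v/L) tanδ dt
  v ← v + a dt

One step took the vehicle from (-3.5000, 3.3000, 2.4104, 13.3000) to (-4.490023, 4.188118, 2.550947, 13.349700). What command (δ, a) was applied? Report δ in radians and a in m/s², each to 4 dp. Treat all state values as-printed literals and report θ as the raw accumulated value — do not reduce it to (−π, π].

a = (v'−v)/dt = (0.049700)/0.1 = 0.4970
Δθ = θ'−θ = 0.140547;  (v·dt/L) = 13.3000·0.1/3.0 = 0.443333
tan δ = Δθ·L/(v·dt) = 0.317023  →  δ = 0.3070

δ = 0.3070, a = 0.4970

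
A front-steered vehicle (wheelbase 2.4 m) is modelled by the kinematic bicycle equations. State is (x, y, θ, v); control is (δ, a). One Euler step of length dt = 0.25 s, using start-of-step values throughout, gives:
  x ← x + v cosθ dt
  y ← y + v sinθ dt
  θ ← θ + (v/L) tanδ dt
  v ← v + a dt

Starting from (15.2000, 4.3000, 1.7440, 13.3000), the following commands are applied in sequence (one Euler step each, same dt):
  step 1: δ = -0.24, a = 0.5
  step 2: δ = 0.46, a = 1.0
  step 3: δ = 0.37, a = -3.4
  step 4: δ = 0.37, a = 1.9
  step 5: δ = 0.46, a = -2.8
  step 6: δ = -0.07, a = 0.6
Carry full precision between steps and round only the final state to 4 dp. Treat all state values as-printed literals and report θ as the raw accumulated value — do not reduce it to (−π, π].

(4.9286, 13.2023, 3.7629, 12.7500)

after step 1 (δ=-0.24, a=0.5): (14.626973, 7.575250, 1.404965, 13.425000)
after step 2 (δ=0.46, a=1.0): (15.180996, 10.885458, 2.097820, 13.675000)
after step 3 (δ=0.37, a=-3.4): (13.461492, 13.840311, 2.650323, 12.825000)
after step 4 (δ=0.37, a=1.9): (10.634431, 15.352847, 3.168483, 13.300000)
after step 5 (δ=0.46, a=-2.8): (7.310633, 15.263446, 3.854886, 12.600000)
after step 6 (δ=-0.07, a=0.6): (4.928569, 13.202312, 3.762861, 12.750000)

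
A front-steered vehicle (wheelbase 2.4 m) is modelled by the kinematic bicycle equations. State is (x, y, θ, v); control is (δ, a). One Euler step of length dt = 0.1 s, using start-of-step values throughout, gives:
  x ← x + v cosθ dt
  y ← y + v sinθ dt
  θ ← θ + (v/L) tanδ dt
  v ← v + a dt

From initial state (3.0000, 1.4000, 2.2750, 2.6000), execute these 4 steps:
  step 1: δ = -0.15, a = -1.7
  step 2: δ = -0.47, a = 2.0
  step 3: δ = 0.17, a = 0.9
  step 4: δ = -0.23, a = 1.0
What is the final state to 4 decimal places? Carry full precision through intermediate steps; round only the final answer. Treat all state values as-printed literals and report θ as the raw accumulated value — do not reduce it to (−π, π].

(2.3554, 2.2131, 2.1995, 2.8200)

after step 1 (δ=-0.15, a=-1.7): (2.831669, 1.598153, 2.258627, 2.430000)
after step 2 (δ=-0.47, a=2.0): (2.677397, 1.785901, 2.207195, 2.630000)
after step 3 (δ=0.17, a=0.9): (2.521096, 1.997416, 2.226006, 2.720000)
after step 4 (δ=-0.23, a=1.0): (2.355359, 2.213091, 2.199470, 2.820000)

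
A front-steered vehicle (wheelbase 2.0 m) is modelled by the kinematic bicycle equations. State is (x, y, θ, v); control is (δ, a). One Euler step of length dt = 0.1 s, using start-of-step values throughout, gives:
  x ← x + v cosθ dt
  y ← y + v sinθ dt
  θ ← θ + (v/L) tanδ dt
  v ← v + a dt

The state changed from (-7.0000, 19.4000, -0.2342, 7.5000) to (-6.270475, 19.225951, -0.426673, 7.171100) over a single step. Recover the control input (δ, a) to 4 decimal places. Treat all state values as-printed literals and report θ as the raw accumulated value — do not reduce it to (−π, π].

δ = -0.4742, a = -3.2890

a = (v'−v)/dt = (-0.328900)/0.1 = -3.2890
Δθ = θ'−θ = -0.192473;  (v·dt/L) = 7.5000·0.1/2.0 = 0.375000
tan δ = Δθ·L/(v·dt) = -0.513261  →  δ = -0.4742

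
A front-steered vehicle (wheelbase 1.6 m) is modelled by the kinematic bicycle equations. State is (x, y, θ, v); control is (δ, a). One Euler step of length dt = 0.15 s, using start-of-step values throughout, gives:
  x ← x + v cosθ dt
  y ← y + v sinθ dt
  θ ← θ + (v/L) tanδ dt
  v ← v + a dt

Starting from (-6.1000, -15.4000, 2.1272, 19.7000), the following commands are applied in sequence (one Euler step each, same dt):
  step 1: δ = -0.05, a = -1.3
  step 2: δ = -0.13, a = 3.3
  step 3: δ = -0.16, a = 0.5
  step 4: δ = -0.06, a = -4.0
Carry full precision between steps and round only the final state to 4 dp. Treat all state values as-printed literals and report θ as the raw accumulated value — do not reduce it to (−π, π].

(-9.4054, -4.3477, 1.3801, 19.4750)

after step 1 (δ=-0.05, a=-1.3): (-7.660641, -12.890732, 2.034779, 19.505000)
after step 2 (δ=-0.13, a=3.3): (-8.969954, -10.274301, 1.795714, 20.000000)
after step 3 (δ=-0.16, a=0.5): (-9.639031, -7.349863, 1.493127, 20.075000)
after step 4 (δ=-0.06, a=-4.0): (-9.405386, -4.347691, 1.380070, 19.475000)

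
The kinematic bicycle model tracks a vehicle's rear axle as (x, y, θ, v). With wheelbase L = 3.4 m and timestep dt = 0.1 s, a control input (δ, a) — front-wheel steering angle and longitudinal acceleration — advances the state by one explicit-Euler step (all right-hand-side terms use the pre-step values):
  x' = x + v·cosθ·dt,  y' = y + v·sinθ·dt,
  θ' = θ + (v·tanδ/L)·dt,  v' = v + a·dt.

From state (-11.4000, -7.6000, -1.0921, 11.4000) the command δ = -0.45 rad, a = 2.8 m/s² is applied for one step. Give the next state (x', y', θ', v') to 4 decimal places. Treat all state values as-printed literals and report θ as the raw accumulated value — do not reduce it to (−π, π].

x' = -11.4000 + 11.4000·cos(-1.0921)·0.1 = -10.8749
y' = -7.6000 + 11.4000·sin(-1.0921)·0.1 = -8.6119
θ' = -1.0921 + (11.4000/3.4)·tan(-0.45)·0.1 = -1.2541
v' = 11.4000 + 2.8000·0.1 = 11.6800

(-10.8749, -8.6119, -1.2541, 11.6800)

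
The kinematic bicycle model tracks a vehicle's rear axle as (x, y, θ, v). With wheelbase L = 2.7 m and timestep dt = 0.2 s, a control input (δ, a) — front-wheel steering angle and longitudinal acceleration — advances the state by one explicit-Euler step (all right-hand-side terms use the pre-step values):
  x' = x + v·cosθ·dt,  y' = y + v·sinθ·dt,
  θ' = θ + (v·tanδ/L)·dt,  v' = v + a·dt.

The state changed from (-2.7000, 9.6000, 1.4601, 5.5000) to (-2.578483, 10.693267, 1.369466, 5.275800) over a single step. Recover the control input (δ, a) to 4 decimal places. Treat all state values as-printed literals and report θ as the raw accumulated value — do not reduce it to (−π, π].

a = (v'−v)/dt = (-0.224200)/0.2 = -1.1210
Δθ = θ'−θ = -0.090634;  (v·dt/L) = 5.5000·0.2/2.7 = 0.407407
tan δ = Δθ·L/(v·dt) = -0.222465  →  δ = -0.2189

δ = -0.2189, a = -1.1210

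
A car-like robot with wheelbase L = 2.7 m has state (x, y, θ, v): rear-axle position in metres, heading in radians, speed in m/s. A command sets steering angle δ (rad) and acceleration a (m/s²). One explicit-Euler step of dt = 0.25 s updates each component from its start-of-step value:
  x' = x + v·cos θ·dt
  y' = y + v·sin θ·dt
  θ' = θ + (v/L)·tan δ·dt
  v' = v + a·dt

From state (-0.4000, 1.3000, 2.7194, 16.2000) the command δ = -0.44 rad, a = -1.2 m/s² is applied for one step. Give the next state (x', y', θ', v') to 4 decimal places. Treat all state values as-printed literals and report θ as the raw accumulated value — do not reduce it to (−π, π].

(-4.0944, 2.9595, 2.0132, 15.9000)

x' = -0.4000 + 16.2000·cos(2.7194)·0.25 = -4.0944
y' = 1.3000 + 16.2000·sin(2.7194)·0.25 = 2.9595
θ' = 2.7194 + (16.2000/2.7)·tan(-0.44)·0.25 = 2.0132
v' = 16.2000 − 1.2000·0.25 = 15.9000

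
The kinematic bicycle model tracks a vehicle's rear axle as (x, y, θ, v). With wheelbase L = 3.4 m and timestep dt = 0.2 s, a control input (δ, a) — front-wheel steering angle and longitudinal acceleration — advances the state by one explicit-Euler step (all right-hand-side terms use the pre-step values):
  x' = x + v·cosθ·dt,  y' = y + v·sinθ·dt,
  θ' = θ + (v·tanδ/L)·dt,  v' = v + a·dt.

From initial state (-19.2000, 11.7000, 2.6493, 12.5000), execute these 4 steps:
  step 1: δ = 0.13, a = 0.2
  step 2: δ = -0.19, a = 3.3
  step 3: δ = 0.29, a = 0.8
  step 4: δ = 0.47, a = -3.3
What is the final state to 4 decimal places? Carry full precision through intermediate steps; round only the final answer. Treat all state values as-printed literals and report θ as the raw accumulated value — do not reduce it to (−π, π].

after step 1 (δ=0.13, a=0.2): (-21.403129, 12.881619, 2.745430, 12.540000)
after step 2 (δ=-0.19, a=3.3): (-23.716881, 13.849408, 2.603566, 13.200000)
after step 3 (δ=0.29, a=0.8): (-25.983906, 15.202255, 2.835275, 13.360000)
after step 4 (δ=0.47, a=-3.3): (-28.531526, 16.007996, 3.234476, 12.700000)

(-28.5315, 16.0080, 3.2345, 12.7000)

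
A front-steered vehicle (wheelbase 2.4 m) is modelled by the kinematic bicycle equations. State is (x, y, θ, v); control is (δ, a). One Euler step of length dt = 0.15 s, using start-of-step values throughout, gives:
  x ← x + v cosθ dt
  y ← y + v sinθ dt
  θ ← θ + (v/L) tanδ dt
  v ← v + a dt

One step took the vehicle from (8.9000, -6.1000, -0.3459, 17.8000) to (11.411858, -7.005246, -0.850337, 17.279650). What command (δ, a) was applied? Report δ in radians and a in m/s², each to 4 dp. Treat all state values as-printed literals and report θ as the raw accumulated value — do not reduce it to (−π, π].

δ = -0.4257, a = -3.4690

a = (v'−v)/dt = (-0.520350)/0.15 = -3.4690
Δθ = θ'−θ = -0.504437;  (v·dt/L) = 17.8000·0.15/2.4 = 1.112500
tan δ = Δθ·L/(v·dt) = -0.453427  →  δ = -0.4257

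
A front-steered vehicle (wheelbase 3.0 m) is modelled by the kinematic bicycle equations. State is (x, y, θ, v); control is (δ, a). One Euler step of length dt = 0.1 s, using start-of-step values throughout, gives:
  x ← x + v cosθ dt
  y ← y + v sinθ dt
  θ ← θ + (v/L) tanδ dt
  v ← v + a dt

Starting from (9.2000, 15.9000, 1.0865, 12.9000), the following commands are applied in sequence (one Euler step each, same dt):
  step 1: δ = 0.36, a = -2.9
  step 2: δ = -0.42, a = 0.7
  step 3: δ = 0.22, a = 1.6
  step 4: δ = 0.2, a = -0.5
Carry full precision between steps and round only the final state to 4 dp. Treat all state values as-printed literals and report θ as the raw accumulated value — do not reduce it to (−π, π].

(11.3378, 20.5189, 1.2419, 12.7900)

after step 1 (δ=0.36, a=-2.9): (9.800606, 17.041654, 1.248353, 12.610000)
after step 2 (δ=-0.42, a=0.7): (10.200197, 18.237667, 1.060644, 12.680000)
after step 3 (δ=0.22, a=1.6): (10.819375, 19.344212, 1.155160, 12.840000)
after step 4 (δ=0.2, a=-0.5): (11.337818, 20.518892, 1.241920, 12.790000)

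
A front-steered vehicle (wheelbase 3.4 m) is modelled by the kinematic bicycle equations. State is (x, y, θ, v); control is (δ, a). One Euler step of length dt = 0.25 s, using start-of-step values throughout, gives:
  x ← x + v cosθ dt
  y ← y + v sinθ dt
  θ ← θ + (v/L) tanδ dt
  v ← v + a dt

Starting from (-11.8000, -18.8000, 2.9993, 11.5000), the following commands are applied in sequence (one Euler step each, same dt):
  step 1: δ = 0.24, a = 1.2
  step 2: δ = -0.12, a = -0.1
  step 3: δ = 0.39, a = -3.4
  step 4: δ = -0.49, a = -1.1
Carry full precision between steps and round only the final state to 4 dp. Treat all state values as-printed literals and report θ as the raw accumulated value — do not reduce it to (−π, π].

after step 1 (δ=0.24, a=1.2): (-14.645944, -18.392288, 3.206230, 11.800000)
after step 2 (δ=-0.12, a=-0.1): (-17.589783, -18.582834, 3.101609, 11.775000)
after step 3 (δ=0.39, a=-3.4): (-20.531181, -18.465164, 3.457504, 10.925000)
after step 4 (δ=-0.49, a=-1.1): (-23.127271, -19.313717, 3.029029, 10.650000)

(-23.1273, -19.3137, 3.0290, 10.6500)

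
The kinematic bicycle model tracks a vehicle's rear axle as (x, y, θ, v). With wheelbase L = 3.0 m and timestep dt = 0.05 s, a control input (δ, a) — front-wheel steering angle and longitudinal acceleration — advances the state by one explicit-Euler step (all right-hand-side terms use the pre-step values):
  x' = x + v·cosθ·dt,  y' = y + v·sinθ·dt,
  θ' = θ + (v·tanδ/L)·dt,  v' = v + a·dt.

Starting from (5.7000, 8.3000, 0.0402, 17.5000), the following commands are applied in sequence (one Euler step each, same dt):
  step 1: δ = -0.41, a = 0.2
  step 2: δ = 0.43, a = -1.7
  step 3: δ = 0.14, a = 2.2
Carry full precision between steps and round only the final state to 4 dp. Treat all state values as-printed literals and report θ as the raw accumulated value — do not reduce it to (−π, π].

(8.3168, 8.3006, 0.0882, 17.5350)

after step 1 (δ=-0.41, a=0.2): (6.574293, 8.335166, -0.086567, 17.510000)
after step 2 (δ=0.43, a=-1.7): (7.446515, 8.259470, 0.047273, 17.425000)
after step 3 (δ=0.14, a=2.2): (8.316791, 8.300642, 0.088200, 17.535000)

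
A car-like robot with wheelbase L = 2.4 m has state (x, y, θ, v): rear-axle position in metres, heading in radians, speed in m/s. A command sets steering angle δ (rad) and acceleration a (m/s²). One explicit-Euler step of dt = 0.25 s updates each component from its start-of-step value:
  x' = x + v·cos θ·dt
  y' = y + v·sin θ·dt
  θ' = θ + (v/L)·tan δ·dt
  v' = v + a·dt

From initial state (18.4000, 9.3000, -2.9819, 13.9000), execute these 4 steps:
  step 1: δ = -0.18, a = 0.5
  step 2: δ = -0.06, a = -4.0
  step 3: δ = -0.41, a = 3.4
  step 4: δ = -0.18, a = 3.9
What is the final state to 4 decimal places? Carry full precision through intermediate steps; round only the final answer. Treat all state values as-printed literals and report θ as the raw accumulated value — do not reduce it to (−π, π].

(5.8222, 12.1731, -4.1858, 14.8500)

after step 1 (δ=-0.18, a=0.5): (14.969215, 8.747424, -3.245377, 14.025000)
after step 2 (δ=-0.06, a=-4.0): (11.481831, 9.110664, -3.333138, 13.025000)
after step 3 (δ=-0.41, a=3.4): (8.285134, 9.730577, -3.922833, 13.875000)
after step 4 (δ=-0.18, a=3.9): (5.822181, 12.173135, -4.185836, 14.850000)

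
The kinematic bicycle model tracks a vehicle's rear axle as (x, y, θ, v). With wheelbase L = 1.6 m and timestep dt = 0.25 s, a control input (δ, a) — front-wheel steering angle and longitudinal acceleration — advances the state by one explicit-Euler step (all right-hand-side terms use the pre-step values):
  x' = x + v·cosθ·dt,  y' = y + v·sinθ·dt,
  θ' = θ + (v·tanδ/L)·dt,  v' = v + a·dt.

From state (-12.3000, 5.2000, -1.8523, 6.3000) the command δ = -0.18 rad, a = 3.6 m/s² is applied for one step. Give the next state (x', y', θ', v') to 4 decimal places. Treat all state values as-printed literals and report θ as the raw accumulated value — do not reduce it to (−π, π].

(-12.7375, 3.6870, -2.0314, 7.2000)

x' = -12.3000 + 6.3000·cos(-1.8523)·0.25 = -12.7375
y' = 5.2000 + 6.3000·sin(-1.8523)·0.25 = 3.6870
θ' = -1.8523 + (6.3000/1.6)·tan(-0.18)·0.25 = -2.0314
v' = 6.3000 + 3.6000·0.25 = 7.2000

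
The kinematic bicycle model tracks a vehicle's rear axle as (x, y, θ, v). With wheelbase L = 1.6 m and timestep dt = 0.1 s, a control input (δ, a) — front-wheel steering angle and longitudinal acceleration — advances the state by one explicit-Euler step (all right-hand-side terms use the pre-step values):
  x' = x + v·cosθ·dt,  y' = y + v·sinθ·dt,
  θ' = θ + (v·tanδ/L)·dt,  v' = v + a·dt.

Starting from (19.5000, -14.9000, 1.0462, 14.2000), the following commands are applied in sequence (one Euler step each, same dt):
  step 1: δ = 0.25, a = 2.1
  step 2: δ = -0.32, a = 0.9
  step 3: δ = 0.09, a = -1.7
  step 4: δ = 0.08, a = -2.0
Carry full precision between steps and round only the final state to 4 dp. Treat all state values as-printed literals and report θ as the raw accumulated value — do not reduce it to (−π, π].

after step 1 (δ=0.25, a=2.1): (20.211226, -13.670953, 1.272816, 14.410000)
after step 2 (δ=-0.32, a=0.9): (20.634290, -12.293456, 0.974358, 14.500000)
after step 3 (δ=0.09, a=-1.7): (21.448753, -11.093810, 1.056142, 14.330000)
after step 4 (δ=0.08, a=-2.0): (22.154125, -9.846437, 1.127945, 14.130000)

(22.1541, -9.8464, 1.1279, 14.1300)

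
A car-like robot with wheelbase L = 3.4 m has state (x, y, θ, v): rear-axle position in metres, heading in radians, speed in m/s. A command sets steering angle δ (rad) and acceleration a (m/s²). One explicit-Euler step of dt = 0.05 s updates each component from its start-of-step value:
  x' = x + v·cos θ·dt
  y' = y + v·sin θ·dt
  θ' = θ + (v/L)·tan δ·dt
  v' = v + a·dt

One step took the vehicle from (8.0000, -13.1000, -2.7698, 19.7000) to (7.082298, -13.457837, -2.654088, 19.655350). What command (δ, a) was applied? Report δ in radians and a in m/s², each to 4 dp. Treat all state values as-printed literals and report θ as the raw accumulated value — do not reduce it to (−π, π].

δ = 0.3800, a = -0.8930

a = (v'−v)/dt = (-0.044650)/0.05 = -0.8930
Δθ = θ'−θ = 0.115712;  (v·dt/L) = 19.7000·0.05/3.4 = 0.289706
tan δ = Δθ·L/(v·dt) = 0.399412  →  δ = 0.3800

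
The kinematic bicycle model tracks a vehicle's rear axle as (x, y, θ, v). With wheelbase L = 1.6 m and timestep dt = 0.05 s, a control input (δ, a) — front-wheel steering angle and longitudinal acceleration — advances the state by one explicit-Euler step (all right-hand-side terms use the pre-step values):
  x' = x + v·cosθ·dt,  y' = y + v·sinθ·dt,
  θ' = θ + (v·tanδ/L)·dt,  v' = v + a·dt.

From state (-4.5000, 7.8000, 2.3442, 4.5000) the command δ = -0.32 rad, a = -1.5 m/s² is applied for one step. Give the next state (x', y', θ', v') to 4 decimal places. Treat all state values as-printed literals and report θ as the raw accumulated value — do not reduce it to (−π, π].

(-4.6572, 7.9610, 2.2976, 4.4250)

x' = -4.5000 + 4.5000·cos(2.3442)·0.05 = -4.6572
y' = 7.8000 + 4.5000·sin(2.3442)·0.05 = 7.9610
θ' = 2.3442 + (4.5000/1.6)·tan(-0.32)·0.05 = 2.2976
v' = 4.5000 − 1.5000·0.05 = 4.4250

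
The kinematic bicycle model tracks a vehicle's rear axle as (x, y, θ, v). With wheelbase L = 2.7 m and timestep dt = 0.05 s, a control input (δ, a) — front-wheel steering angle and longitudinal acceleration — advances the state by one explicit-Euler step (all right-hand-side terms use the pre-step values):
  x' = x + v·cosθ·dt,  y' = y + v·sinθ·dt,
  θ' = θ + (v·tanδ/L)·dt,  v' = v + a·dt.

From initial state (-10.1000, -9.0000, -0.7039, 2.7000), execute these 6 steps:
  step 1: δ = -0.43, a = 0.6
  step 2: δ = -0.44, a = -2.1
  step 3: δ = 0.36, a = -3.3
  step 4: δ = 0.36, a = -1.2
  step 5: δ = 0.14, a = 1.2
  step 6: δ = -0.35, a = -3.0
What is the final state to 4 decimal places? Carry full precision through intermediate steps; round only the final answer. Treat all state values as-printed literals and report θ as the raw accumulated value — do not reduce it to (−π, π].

after step 1 (δ=-0.43, a=0.6): (-9.997086, -9.087371, -0.726831, 2.730000)
after step 2 (δ=-0.44, a=-2.1): (-9.895082, -9.178076, -0.750632, 2.625000)
after step 3 (δ=0.36, a=-3.3): (-9.799104, -9.267602, -0.732334, 2.460000)
after step 4 (δ=0.36, a=-1.2): (-9.707640, -9.349841, -0.715187, 2.400000)
after step 5 (δ=0.14, a=1.2): (-9.617043, -9.428532, -0.708924, 2.460000)
after step 6 (δ=-0.35, a=-3.0): (-9.523678, -9.508607, -0.725553, 2.310000)

(-9.5237, -9.5086, -0.7256, 2.3100)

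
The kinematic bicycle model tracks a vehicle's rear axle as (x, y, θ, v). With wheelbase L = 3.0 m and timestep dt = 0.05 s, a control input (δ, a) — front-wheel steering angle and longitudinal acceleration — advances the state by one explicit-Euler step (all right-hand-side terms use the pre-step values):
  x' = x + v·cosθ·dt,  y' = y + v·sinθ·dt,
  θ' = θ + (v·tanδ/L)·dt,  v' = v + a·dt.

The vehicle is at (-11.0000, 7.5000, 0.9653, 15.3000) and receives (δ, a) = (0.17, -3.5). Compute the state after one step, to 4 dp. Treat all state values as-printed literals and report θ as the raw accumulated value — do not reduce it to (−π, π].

(-10.5646, 8.1290, 1.0091, 15.1250)

x' = -11.0000 + 15.3000·cos(0.9653)·0.05 = -10.5646
y' = 7.5000 + 15.3000·sin(0.9653)·0.05 = 8.1290
θ' = 0.9653 + (15.3000/3.0)·tan(0.17)·0.05 = 1.0091
v' = 15.3000 − 3.5000·0.05 = 15.1250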